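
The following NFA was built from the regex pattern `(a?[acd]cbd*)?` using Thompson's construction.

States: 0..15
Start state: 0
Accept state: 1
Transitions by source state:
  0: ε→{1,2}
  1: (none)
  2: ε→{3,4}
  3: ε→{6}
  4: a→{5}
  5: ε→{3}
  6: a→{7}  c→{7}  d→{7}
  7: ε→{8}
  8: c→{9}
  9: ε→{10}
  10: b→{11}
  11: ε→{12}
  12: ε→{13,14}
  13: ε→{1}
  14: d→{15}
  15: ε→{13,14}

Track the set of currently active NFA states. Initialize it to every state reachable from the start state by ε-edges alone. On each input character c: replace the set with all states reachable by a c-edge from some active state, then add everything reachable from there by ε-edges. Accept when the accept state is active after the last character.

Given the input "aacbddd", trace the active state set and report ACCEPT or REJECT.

S₀ = ε-closure({0}) = {0,1,2,3,4,6}
'a' @ 1: {3,5,6,7,8}
'a' @ 2: {7,8}
'c' @ 3: {9,10}
'b' @ 4: {1,11,12,13,14}  (accept∈set)
'd' @ 5: {1,13,14,15}  (accept∈set)
'd' @ 6: {1,13,14,15}  (accept∈set)
'd' @ 7: {1,13,14,15}  (accept∈set)
final: {1,13,14,15}; accept 1 in set

Answer: ACCEPT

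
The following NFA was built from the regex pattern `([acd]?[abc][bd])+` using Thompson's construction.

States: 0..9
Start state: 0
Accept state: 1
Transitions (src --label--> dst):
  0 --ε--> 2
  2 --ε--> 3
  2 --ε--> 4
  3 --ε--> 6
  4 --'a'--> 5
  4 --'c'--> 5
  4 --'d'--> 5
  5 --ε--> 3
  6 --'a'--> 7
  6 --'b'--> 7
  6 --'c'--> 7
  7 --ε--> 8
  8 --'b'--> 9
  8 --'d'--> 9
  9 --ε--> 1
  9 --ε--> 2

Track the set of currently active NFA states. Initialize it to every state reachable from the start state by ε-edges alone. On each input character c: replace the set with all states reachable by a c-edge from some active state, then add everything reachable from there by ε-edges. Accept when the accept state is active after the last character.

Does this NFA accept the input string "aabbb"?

Answer: ACCEPT

Trace:
initial (ε-close {0}): {0,2,3,4,6}
'a' @ 1: {3,5,6,7,8}
'a' @ 2: {7,8}
'b' @ 3: {1,2,3,4,6,9}  ✓accept
'b' @ 4: {7,8}
'b' @ 5: {1,2,3,4,6,9}  ✓accept
after full input: {1,2,3,4,6,9}  (accept=1 in)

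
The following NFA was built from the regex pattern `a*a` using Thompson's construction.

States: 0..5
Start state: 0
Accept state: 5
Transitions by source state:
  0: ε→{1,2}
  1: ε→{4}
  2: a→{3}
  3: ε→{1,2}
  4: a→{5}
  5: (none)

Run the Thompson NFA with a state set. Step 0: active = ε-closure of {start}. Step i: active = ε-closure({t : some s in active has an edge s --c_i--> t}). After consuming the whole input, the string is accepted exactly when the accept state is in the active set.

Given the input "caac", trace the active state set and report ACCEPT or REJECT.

S₀ = ε-closure({0}) = {0,1,2,4}
'c' @ 1: {}  — state set empty
rest 'aac' ignored (set empty)
final: {}; accept 5 not in set

Answer: REJECT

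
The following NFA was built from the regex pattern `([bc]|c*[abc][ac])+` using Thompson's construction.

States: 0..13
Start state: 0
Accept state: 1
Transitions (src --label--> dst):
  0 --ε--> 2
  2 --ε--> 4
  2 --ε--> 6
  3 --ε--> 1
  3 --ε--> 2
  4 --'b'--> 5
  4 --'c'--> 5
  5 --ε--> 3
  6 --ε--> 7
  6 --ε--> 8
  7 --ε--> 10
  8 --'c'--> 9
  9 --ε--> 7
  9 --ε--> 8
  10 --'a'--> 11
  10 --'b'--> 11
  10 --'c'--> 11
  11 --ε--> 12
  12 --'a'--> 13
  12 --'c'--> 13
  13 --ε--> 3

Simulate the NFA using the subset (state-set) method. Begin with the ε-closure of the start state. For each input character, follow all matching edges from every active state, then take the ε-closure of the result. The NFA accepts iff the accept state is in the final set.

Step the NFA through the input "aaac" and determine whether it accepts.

initial (ε-close {0}): {0,2,4,6,7,8,10}
'a' @ 1: {11,12}
'a' @ 2: {1,2,3,4,6,7,8,10,13}  ✓accept
'a' @ 3: {11,12}
'c' @ 4: {1,2,3,4,6,7,8,10,13}  ✓accept
after full input: {1,2,3,4,6,7,8,10,13}  (accept=1 in)

Answer: ACCEPT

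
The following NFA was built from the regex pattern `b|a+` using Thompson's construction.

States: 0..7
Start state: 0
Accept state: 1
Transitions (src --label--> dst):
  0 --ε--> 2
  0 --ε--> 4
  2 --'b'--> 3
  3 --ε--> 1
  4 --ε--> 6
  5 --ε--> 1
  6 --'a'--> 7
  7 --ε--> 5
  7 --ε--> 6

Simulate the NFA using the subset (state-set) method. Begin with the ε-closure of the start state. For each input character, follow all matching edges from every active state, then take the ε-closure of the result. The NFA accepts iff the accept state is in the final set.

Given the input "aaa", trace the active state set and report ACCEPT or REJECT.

S₀ = ε-closure({0}) = {0,2,4,6}
'a' @ 1: {1,5,6,7}  ✓accept
'a' @ 2: {1,5,6,7}  ✓accept
'a' @ 3: {1,5,6,7}  ✓accept
end set {1,5,6,7} — state 1 in

Answer: ACCEPT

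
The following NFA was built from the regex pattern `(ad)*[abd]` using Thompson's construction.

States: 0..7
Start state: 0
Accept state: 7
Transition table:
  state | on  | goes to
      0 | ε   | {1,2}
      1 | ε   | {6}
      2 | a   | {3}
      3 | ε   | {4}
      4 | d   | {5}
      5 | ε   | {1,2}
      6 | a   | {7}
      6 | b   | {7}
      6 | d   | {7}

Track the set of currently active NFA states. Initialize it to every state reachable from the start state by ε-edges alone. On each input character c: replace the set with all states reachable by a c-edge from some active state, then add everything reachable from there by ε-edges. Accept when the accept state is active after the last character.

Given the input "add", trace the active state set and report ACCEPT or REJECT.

Answer: ACCEPT

Steps:
initial (ε-close {0}): {0,1,2,6}
'a' @ 1: {3,4,7}  [accepting]
'd' @ 2: {1,2,5,6}
'd' @ 3: {7}  [accepting]
end set {7} — state 7 in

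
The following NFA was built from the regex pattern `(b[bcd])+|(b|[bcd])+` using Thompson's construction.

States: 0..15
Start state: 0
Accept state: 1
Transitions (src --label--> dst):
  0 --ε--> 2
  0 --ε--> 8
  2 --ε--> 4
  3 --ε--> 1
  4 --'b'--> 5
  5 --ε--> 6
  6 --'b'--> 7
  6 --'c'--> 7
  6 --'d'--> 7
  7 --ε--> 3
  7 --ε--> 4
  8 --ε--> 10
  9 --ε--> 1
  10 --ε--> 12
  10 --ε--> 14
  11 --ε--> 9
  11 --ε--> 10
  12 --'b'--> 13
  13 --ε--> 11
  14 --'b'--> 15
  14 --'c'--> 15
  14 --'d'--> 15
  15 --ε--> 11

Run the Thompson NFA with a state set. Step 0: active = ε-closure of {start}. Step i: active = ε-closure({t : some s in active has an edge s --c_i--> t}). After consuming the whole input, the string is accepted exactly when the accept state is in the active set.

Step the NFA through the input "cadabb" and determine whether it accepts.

Answer: REJECT

Trace:
start: ε-closure({0}) = {0,2,4,8,10,12,14}
'c' @ 1: {1,9,10,11,12,14,15}  [accepting]
'a' @ 2: {}  — state set empty
rest 'dabb' ignored (set empty)
end set {} — state 1 not in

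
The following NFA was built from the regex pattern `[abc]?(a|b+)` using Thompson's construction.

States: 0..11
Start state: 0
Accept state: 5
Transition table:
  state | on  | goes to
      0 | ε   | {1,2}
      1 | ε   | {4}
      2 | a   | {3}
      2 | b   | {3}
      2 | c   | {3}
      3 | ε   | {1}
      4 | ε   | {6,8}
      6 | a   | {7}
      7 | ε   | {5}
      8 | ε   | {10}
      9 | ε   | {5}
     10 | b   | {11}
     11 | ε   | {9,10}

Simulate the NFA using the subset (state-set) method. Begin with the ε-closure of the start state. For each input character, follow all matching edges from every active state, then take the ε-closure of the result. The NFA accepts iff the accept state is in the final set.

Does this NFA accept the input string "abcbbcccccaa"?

start: ε-closure({0}) = {0,1,2,4,6,8,10}
'a' @ 1: {1,3,4,5,6,7,8,10}  (accept∈set)
'b' @ 2: {5,9,10,11}  (accept∈set)
'c' @ 3: {}  — dead — no transitions
rest 'bbcccccaa' ignored (set empty)
after full input: {}  (accept=5 not in)

Answer: REJECT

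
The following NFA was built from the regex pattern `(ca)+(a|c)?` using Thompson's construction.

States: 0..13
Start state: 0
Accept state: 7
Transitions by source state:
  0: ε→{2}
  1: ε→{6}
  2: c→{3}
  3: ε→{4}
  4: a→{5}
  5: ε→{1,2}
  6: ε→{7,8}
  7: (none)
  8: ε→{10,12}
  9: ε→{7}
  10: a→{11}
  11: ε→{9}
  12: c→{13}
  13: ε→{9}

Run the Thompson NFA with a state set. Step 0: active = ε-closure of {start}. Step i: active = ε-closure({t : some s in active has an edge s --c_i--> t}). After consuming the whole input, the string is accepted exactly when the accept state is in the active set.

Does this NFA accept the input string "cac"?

Answer: ACCEPT

Trace:
initial (ε-close {0}): {0,2}
'c' @ 1: {3,4}
'a' @ 2: {1,2,5,6,7,8,10,12}  (accept∈set)
'c' @ 3: {3,4,7,9,13}  (accept∈set)
end set {3,4,7,9,13} — state 7 in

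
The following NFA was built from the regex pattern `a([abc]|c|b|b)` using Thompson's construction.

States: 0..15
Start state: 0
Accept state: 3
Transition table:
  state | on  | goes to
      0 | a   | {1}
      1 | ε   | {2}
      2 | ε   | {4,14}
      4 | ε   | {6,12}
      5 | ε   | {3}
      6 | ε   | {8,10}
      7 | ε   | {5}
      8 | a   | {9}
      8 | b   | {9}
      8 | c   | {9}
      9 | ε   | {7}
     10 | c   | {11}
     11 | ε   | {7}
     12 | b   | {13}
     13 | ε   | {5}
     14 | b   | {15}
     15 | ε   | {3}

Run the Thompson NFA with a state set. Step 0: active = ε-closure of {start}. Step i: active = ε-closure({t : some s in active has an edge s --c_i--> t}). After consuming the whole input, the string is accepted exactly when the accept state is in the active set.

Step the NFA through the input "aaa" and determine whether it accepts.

initial (ε-close {0}): {0}
'a' @ 1: {1,2,4,6,8,10,12,14}
'a' @ 2: {3,5,7,9}  (accept∈set)
'a' @ 3: {}  — no active states
after full input: {}  (accept=3 not in)

Answer: REJECT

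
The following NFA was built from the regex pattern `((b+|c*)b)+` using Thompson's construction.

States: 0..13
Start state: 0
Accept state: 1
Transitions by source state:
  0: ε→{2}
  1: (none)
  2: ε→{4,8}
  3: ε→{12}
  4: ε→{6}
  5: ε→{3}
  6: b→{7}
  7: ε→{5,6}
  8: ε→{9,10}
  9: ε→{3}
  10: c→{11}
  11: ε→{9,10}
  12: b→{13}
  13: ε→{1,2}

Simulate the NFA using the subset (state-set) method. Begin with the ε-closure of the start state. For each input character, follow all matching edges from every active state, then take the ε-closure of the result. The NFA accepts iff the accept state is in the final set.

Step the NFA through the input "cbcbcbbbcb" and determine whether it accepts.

start: ε-closure({0}) = {0,2,3,4,6,8,9,10,12}
'c' @ 1: {3,9,10,11,12}
'b' @ 2: {1,2,3,4,6,8,9,10,12,13}  (accept∈set)
'c' @ 3: {3,9,10,11,12}
'b' @ 4: {1,2,3,4,6,8,9,10,12,13}  (accept∈set)
'c' @ 5: {3,9,10,11,12}
'b' @ 6: {1,2,3,4,6,8,9,10,12,13}  (accept∈set)
'b' @ 7: {1,2,3,4,5,6,7,8,9,10,12,13}  (accept∈set)
'b' @ 8: {1,2,3,4,5,6,7,8,9,10,12,13}  (accept∈set)
'c' @ 9: {3,9,10,11,12}
'b' @ 10: {1,2,3,4,6,8,9,10,12,13}  (accept∈set)
after full input: {1,2,3,4,6,8,9,10,12,13}  (accept=1 in)

Answer: ACCEPT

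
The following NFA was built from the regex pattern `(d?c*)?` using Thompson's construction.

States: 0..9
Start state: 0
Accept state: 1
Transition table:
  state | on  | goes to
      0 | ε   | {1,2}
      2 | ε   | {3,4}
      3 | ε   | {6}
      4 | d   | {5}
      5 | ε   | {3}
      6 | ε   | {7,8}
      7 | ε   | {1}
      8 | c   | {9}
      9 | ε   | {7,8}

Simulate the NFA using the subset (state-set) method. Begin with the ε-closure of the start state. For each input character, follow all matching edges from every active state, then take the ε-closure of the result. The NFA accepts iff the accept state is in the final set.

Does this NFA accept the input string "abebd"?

Answer: REJECT

Steps:
start: ε-closure({0}) = {0,1,2,3,4,6,7,8}
'a' @ 1: {}  — dead — no transitions
rest 'bebd' ignored (set empty)
after full input: {}  (accept=1 not in)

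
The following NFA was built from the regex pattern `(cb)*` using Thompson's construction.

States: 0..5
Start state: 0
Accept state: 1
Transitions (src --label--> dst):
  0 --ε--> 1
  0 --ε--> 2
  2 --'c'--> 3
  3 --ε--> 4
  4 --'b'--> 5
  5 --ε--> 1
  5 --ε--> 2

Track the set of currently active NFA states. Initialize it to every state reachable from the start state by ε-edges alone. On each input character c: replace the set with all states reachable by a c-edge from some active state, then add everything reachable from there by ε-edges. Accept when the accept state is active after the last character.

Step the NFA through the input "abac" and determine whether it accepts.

initial (ε-close {0}): {0,1,2}
'a' @ 1: {}  — no active states
rest 'bac' ignored (set empty)
end set {} — state 1 not in

Answer: REJECT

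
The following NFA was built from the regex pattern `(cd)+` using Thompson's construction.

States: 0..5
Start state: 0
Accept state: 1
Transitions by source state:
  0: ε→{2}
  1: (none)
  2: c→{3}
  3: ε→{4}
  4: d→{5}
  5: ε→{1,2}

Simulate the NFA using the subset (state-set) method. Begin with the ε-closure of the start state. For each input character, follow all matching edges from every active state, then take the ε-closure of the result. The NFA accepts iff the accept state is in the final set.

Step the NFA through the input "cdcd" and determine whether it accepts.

Answer: ACCEPT

Derivation:
S₀ = ε-closure({0}) = {0,2}
'c' @ 1: {3,4}
'd' @ 2: {1,2,5}  (accept∈set)
'c' @ 3: {3,4}
'd' @ 4: {1,2,5}  (accept∈set)
after full input: {1,2,5}  (accept=1 in)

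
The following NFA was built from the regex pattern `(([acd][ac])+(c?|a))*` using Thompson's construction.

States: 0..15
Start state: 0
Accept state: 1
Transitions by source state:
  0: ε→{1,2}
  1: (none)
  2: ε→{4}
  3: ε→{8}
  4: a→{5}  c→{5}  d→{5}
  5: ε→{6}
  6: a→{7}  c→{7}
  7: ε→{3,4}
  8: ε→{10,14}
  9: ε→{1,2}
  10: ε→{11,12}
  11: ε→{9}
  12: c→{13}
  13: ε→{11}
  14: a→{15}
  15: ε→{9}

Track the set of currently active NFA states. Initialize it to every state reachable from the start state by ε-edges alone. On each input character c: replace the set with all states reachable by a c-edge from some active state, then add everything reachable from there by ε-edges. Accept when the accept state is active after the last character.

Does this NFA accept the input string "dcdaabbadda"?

start: ε-closure({0}) = {0,1,2,4}
'd' @ 1: {5,6}
'c' @ 2: {1,2,3,4,7,8,9,10,11,12,14}  ✓accept
'd' @ 3: {5,6}
'a' @ 4: {1,2,3,4,7,8,9,10,11,12,14}  ✓accept
'a' @ 5: {1,2,4,5,6,9,15}  ✓accept
'b' @ 6: {}  — no active states
rest 'badda' ignored (set empty)
final: {}; accept 1 not in set

Answer: REJECT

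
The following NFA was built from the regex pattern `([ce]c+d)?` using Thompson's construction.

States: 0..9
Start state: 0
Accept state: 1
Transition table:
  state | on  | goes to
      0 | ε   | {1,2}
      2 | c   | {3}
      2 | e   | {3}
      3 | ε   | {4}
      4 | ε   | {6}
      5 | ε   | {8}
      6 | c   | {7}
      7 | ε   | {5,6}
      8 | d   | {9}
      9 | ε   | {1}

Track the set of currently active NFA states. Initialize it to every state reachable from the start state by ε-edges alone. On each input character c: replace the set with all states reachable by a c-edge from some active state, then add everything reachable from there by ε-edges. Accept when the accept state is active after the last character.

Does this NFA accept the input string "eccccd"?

Answer: ACCEPT

Trace:
S₀ = ε-closure({0}) = {0,1,2}
'e' @ 1: {3,4,6}
'c' @ 2: {5,6,7,8}
'c' @ 3: {5,6,7,8}
'c' @ 4: {5,6,7,8}
'c' @ 5: {5,6,7,8}
'd' @ 6: {1,9}  (accept∈set)
final: {1,9}; accept 1 in set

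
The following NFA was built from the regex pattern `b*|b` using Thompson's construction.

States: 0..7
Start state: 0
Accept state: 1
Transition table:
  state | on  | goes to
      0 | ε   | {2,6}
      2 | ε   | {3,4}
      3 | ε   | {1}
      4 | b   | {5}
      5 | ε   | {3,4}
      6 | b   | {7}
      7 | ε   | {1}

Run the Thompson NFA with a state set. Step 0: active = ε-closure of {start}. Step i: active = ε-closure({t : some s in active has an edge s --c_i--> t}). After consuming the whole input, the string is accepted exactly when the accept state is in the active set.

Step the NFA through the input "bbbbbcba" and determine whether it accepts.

Answer: REJECT

Derivation:
initial (ε-close {0}): {0,1,2,3,4,6}
'b' @ 1: {1,3,4,5,7}  ✓accept
'b' @ 2: {1,3,4,5}  ✓accept
'b' @ 3: {1,3,4,5}  ✓accept
'b' @ 4: {1,3,4,5}  ✓accept
'b' @ 5: {1,3,4,5}  ✓accept
'c' @ 6: {}  — dead — no transitions
rest 'ba' ignored (set empty)
final: {}; accept 1 not in set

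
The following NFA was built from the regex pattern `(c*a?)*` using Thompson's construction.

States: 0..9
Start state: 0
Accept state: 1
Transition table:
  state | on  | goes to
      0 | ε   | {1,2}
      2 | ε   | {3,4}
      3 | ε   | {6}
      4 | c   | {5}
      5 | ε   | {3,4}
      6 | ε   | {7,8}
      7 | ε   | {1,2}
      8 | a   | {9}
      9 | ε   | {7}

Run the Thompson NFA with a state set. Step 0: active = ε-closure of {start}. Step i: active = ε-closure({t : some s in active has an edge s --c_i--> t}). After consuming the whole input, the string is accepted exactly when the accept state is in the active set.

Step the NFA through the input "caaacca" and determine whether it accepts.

initial (ε-close {0}): {0,1,2,3,4,6,7,8}
'c' @ 1: {1,2,3,4,5,6,7,8}  ✓accept
'a' @ 2: {1,2,3,4,6,7,8,9}  ✓accept
'a' @ 3: {1,2,3,4,6,7,8,9}  ✓accept
'a' @ 4: {1,2,3,4,6,7,8,9}  ✓accept
'c' @ 5: {1,2,3,4,5,6,7,8}  ✓accept
'c' @ 6: {1,2,3,4,5,6,7,8}  ✓accept
'a' @ 7: {1,2,3,4,6,7,8,9}  ✓accept
end set {1,2,3,4,6,7,8,9} — state 1 in

Answer: ACCEPT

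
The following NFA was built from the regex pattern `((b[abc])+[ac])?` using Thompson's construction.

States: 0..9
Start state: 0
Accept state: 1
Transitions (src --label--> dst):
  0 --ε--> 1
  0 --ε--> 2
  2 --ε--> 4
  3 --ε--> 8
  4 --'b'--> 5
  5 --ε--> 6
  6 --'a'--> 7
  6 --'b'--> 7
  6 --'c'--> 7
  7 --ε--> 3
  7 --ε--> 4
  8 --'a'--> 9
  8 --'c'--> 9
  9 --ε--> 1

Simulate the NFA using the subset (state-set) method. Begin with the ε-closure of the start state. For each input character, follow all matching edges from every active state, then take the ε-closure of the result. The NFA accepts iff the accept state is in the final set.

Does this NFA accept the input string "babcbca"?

Answer: ACCEPT

Derivation:
start: ε-closure({0}) = {0,1,2,4}
'b' @ 1: {5,6}
'a' @ 2: {3,4,7,8}
'b' @ 3: {5,6}
'c' @ 4: {3,4,7,8}
'b' @ 5: {5,6}
'c' @ 6: {3,4,7,8}
'a' @ 7: {1,9}  [accepting]
after full input: {1,9}  (accept=1 in)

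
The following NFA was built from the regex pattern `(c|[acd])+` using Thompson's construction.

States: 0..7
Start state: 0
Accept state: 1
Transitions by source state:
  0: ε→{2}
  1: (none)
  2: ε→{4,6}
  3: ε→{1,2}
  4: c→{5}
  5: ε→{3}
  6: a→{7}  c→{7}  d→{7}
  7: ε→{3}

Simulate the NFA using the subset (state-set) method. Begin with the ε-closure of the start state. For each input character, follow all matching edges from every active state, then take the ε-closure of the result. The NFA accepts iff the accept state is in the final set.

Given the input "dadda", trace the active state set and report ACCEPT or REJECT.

Answer: ACCEPT

Steps:
start: ε-closure({0}) = {0,2,4,6}
'd' @ 1: {1,2,3,4,6,7}  ✓accept
'a' @ 2: {1,2,3,4,6,7}  ✓accept
'd' @ 3: {1,2,3,4,6,7}  ✓accept
'd' @ 4: {1,2,3,4,6,7}  ✓accept
'a' @ 5: {1,2,3,4,6,7}  ✓accept
after full input: {1,2,3,4,6,7}  (accept=1 in)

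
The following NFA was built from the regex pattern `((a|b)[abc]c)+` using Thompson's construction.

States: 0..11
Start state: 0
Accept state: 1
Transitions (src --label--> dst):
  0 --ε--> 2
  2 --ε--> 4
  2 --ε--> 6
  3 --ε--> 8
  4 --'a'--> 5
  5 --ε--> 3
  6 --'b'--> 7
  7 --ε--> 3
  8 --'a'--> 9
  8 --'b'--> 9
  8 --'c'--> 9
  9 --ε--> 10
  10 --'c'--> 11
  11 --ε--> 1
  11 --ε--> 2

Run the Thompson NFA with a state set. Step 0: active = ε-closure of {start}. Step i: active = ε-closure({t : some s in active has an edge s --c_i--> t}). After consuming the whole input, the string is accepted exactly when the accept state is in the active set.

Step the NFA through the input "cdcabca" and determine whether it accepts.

Answer: REJECT

Steps:
initial (ε-close {0}): {0,2,4,6}
'c' @ 1: {}  — dead — no transitions
rest 'dcabca' ignored (set empty)
end set {} — state 1 not in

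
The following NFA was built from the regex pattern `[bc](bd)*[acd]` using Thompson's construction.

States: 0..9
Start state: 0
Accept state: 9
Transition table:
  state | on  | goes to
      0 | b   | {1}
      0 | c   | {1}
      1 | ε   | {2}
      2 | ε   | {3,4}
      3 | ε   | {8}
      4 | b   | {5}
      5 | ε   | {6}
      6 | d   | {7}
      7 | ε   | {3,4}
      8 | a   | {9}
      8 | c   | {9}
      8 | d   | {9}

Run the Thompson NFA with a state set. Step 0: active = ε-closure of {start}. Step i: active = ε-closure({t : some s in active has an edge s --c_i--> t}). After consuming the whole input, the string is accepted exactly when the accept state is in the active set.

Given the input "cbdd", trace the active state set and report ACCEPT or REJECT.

S₀ = ε-closure({0}) = {0}
'c' @ 1: {1,2,3,4,8}
'b' @ 2: {5,6}
'd' @ 3: {3,4,7,8}
'd' @ 4: {9}  ✓accept
final: {9}; accept 9 in set

Answer: ACCEPT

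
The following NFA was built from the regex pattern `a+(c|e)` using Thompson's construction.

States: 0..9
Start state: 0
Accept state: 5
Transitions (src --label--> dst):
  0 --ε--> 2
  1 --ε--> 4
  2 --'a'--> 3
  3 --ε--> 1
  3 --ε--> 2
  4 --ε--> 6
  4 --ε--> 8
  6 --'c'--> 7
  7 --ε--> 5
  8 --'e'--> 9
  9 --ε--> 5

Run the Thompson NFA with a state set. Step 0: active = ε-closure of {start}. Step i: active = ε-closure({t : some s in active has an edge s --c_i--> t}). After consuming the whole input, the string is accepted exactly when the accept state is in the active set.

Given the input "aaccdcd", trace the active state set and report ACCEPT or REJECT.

Answer: REJECT

Derivation:
initial (ε-close {0}): {0,2}
'a' @ 1: {1,2,3,4,6,8}
'a' @ 2: {1,2,3,4,6,8}
'c' @ 3: {5,7}  ✓accept
'c' @ 4: {}  — dead — no transitions
rest 'dcd' ignored (set empty)
end set {} — state 5 not in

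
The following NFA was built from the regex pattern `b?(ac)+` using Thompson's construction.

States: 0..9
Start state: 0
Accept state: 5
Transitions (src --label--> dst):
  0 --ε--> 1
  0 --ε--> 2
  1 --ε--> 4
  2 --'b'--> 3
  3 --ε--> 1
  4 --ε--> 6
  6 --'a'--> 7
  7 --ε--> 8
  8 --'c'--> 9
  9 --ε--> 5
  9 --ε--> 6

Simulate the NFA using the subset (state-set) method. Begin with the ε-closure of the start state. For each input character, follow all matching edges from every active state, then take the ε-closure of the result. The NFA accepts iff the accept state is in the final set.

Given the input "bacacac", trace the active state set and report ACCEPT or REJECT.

start: ε-closure({0}) = {0,1,2,4,6}
'b' @ 1: {1,3,4,6}
'a' @ 2: {7,8}
'c' @ 3: {5,6,9}  ✓accept
'a' @ 4: {7,8}
'c' @ 5: {5,6,9}  ✓accept
'a' @ 6: {7,8}
'c' @ 7: {5,6,9}  ✓accept
final: {5,6,9}; accept 5 in set

Answer: ACCEPT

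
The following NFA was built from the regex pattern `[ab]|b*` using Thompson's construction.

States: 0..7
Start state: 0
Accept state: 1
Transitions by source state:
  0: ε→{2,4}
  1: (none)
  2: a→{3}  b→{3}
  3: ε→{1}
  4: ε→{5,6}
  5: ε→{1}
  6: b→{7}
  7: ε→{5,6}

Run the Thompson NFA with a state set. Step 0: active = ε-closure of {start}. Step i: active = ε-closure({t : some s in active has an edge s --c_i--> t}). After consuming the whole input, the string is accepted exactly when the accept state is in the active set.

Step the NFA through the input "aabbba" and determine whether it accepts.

initial (ε-close {0}): {0,1,2,4,5,6}
'a' @ 1: {1,3}  [accepting]
'a' @ 2: {}  — state set empty
rest 'bbba' ignored (set empty)
after full input: {}  (accept=1 not in)

Answer: REJECT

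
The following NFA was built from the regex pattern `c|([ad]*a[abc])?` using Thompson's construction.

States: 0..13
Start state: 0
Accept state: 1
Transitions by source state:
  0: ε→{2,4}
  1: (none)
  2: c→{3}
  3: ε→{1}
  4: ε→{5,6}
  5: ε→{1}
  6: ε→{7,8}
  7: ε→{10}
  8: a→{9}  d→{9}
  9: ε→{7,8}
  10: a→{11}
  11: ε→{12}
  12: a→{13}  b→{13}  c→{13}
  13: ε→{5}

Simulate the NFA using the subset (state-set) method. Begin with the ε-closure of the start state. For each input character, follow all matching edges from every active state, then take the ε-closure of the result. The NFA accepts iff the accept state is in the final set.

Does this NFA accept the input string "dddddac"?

start: ε-closure({0}) = {0,1,2,4,5,6,7,8,10}
'd' @ 1: {7,8,9,10}
'd' @ 2: {7,8,9,10}
'd' @ 3: {7,8,9,10}
'd' @ 4: {7,8,9,10}
'd' @ 5: {7,8,9,10}
'a' @ 6: {7,8,9,10,11,12}
'c' @ 7: {1,5,13}  ✓accept
after full input: {1,5,13}  (accept=1 in)

Answer: ACCEPT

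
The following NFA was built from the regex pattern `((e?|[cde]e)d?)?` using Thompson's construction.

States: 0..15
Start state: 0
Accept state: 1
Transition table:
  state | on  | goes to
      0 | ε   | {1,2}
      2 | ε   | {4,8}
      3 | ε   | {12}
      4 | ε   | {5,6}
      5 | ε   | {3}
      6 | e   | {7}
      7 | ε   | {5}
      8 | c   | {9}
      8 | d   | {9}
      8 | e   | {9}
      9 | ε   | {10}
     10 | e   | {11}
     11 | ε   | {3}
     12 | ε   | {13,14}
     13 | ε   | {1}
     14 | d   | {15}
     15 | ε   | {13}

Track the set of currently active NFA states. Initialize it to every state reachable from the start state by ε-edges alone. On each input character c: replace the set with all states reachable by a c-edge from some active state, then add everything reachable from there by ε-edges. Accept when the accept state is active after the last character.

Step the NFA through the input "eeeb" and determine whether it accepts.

Answer: REJECT

Trace:
start: ε-closure({0}) = {0,1,2,3,4,5,6,8,12,13,14}
'e' @ 1: {1,3,5,7,9,10,12,13,14}  (accept∈set)
'e' @ 2: {1,3,11,12,13,14}  (accept∈set)
'e' @ 3: {}  — state set empty
rest 'b' ignored (set empty)
after full input: {}  (accept=1 not in)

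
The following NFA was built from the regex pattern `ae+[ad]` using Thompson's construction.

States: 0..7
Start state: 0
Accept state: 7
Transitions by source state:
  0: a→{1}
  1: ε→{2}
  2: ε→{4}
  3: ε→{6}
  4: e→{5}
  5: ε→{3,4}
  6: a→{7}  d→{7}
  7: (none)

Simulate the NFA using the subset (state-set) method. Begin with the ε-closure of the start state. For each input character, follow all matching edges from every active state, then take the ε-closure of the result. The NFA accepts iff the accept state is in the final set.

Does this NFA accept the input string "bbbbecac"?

S₀ = ε-closure({0}) = {0}
'b' @ 1: {}  — no active states
rest 'bbbecac' ignored (set empty)
end set {} — state 7 not in

Answer: REJECT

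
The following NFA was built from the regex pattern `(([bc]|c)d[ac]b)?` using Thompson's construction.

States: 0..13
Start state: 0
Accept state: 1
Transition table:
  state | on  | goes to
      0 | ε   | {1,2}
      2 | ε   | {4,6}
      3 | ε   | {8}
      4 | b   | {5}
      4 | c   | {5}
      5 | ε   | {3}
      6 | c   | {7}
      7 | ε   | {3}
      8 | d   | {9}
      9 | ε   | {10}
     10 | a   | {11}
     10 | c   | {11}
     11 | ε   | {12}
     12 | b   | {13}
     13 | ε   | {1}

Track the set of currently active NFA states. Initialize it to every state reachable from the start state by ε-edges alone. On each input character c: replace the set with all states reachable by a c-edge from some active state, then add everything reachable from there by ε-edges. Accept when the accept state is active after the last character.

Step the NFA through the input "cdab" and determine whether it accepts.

S₀ = ε-closure({0}) = {0,1,2,4,6}
'c' @ 1: {3,5,7,8}
'd' @ 2: {9,10}
'a' @ 3: {11,12}
'b' @ 4: {1,13}  [accepting]
after full input: {1,13}  (accept=1 in)

Answer: ACCEPT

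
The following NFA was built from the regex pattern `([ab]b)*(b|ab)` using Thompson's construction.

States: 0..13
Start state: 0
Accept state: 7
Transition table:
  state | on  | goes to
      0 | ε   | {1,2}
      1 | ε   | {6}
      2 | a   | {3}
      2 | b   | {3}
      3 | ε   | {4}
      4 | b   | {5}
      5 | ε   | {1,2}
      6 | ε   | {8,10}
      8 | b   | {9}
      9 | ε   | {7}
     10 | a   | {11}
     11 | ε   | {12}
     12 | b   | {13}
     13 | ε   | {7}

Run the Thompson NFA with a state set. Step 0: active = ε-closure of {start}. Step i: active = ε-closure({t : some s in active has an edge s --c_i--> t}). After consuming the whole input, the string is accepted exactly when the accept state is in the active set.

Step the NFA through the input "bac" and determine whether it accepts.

S₀ = ε-closure({0}) = {0,1,2,6,8,10}
'b' @ 1: {3,4,7,9}  [accepting]
'a' @ 2: {}  — no active states
rest 'c' ignored (set empty)
final: {}; accept 7 not in set

Answer: REJECT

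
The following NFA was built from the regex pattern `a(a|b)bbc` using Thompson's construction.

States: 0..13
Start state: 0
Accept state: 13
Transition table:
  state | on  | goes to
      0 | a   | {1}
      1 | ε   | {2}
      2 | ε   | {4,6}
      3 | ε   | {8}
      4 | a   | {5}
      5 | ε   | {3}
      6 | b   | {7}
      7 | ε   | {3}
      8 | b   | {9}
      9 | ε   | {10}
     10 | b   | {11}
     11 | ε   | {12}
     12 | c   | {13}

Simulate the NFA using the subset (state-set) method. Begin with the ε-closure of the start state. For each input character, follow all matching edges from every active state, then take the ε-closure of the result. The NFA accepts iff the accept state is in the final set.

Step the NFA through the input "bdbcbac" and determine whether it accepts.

initial (ε-close {0}): {0}
'b' @ 1: {}  — no active states
rest 'dbcbac' ignored (set empty)
end set {} — state 13 not in

Answer: REJECT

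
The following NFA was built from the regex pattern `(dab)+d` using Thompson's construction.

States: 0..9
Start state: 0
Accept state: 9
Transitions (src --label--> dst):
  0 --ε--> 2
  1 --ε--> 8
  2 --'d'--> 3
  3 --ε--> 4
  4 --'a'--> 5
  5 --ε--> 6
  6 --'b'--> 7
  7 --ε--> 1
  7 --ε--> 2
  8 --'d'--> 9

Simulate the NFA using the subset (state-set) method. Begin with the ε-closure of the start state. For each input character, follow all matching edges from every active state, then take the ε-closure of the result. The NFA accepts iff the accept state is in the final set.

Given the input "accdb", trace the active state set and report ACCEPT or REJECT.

initial (ε-close {0}): {0,2}
'a' @ 1: {}  — state set empty
rest 'ccdb' ignored (set empty)
final: {}; accept 9 not in set

Answer: REJECT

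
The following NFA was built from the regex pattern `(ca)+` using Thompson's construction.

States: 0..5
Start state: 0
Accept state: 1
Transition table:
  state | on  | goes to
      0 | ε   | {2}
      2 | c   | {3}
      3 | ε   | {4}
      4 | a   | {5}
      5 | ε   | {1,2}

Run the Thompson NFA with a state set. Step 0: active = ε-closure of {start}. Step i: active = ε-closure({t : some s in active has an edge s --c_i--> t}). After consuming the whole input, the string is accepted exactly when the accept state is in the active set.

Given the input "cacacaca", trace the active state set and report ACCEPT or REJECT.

initial (ε-close {0}): {0,2}
'c' @ 1: {3,4}
'a' @ 2: {1,2,5}  ✓accept
'c' @ 3: {3,4}
'a' @ 4: {1,2,5}  ✓accept
'c' @ 5: {3,4}
'a' @ 6: {1,2,5}  ✓accept
'c' @ 7: {3,4}
'a' @ 8: {1,2,5}  ✓accept
final: {1,2,5}; accept 1 in set

Answer: ACCEPT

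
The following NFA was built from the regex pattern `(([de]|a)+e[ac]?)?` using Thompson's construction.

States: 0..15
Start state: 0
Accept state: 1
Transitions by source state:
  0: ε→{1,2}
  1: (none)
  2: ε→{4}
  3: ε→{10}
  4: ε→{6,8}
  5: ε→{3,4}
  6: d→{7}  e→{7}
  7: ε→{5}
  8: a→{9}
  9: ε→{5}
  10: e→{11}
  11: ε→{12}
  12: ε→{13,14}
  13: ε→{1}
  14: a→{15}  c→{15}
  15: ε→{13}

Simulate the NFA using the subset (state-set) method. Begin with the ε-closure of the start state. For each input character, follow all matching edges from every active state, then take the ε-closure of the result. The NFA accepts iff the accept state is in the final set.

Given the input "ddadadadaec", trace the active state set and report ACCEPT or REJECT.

Answer: ACCEPT

Derivation:
initial (ε-close {0}): {0,1,2,4,6,8}
'd' @ 1: {3,4,5,6,7,8,10}
'd' @ 2: {3,4,5,6,7,8,10}
'a' @ 3: {3,4,5,6,8,9,10}
'd' @ 4: {3,4,5,6,7,8,10}
'a' @ 5: {3,4,5,6,8,9,10}
'd' @ 6: {3,4,5,6,7,8,10}
'a' @ 7: {3,4,5,6,8,9,10}
'd' @ 8: {3,4,5,6,7,8,10}
'a' @ 9: {3,4,5,6,8,9,10}
'e' @ 10: {1,3,4,5,6,7,8,10,11,12,13,14}  (accept∈set)
'c' @ 11: {1,13,15}  (accept∈set)
after full input: {1,13,15}  (accept=1 in)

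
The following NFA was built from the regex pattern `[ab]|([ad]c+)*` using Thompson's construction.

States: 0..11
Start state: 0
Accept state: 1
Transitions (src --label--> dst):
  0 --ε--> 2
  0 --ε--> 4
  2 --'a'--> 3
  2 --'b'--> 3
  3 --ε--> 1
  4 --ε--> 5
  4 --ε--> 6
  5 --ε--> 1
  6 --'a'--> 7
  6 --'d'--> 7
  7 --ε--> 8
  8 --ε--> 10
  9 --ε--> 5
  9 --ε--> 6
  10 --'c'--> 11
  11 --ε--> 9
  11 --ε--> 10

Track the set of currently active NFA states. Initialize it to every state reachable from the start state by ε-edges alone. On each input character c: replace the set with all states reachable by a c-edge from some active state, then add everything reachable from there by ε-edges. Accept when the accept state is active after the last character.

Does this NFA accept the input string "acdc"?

S₀ = ε-closure({0}) = {0,1,2,4,5,6}
'a' @ 1: {1,3,7,8,10}  [accepting]
'c' @ 2: {1,5,6,9,10,11}  [accepting]
'd' @ 3: {7,8,10}
'c' @ 4: {1,5,6,9,10,11}  [accepting]
end set {1,5,6,9,10,11} — state 1 in

Answer: ACCEPT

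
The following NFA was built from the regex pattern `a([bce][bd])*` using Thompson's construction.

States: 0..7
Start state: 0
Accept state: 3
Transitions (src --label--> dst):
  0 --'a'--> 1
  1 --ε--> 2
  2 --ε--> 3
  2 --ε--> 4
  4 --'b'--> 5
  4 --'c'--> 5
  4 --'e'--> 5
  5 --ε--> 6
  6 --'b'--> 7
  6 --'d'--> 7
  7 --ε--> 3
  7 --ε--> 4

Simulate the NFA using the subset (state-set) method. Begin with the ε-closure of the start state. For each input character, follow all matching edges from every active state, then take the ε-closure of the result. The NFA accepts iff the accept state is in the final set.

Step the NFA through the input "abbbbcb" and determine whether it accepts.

Answer: ACCEPT

Steps:
start: ε-closure({0}) = {0}
'a' @ 1: {1,2,3,4}  (accept∈set)
'b' @ 2: {5,6}
'b' @ 3: {3,4,7}  (accept∈set)
'b' @ 4: {5,6}
'b' @ 5: {3,4,7}  (accept∈set)
'c' @ 6: {5,6}
'b' @ 7: {3,4,7}  (accept∈set)
final: {3,4,7}; accept 3 in set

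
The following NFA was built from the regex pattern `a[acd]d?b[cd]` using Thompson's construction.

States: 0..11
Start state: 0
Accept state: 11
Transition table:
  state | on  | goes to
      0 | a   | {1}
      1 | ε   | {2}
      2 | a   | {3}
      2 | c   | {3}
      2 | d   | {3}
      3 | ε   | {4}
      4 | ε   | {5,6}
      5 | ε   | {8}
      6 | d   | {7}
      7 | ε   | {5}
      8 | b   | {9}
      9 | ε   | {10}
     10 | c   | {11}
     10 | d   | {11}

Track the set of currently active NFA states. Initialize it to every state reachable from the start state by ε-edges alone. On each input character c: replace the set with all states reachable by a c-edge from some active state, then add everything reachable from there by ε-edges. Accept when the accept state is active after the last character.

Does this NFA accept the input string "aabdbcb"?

start: ε-closure({0}) = {0}
'a' @ 1: {1,2}
'a' @ 2: {3,4,5,6,8}
'b' @ 3: {9,10}
'd' @ 4: {11}  [accepting]
'b' @ 5: {}  — dead — no transitions
rest 'cb' ignored (set empty)
after full input: {}  (accept=11 not in)

Answer: REJECT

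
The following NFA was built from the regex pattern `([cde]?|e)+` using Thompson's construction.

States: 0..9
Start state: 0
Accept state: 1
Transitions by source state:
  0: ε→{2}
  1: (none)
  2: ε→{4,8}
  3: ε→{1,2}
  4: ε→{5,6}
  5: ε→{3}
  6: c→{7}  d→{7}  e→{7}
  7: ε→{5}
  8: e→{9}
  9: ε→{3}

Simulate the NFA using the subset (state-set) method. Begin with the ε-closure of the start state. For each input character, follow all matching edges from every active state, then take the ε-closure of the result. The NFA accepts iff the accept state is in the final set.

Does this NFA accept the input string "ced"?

Answer: ACCEPT

Derivation:
S₀ = ε-closure({0}) = {0,1,2,3,4,5,6,8}
'c' @ 1: {1,2,3,4,5,6,7,8}  [accepting]
'e' @ 2: {1,2,3,4,5,6,7,8,9}  [accepting]
'd' @ 3: {1,2,3,4,5,6,7,8}  [accepting]
after full input: {1,2,3,4,5,6,7,8}  (accept=1 in)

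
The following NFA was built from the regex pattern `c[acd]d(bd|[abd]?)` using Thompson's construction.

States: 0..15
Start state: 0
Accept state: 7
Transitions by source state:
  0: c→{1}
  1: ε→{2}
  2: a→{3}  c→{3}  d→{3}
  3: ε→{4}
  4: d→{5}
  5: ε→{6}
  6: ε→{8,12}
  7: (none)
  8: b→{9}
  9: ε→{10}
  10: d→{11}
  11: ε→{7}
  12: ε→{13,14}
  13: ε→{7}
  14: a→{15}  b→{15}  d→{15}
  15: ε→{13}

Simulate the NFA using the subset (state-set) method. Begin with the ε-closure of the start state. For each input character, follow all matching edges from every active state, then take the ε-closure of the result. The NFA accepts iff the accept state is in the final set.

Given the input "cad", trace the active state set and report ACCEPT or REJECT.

start: ε-closure({0}) = {0}
'c' @ 1: {1,2}
'a' @ 2: {3,4}
'd' @ 3: {5,6,7,8,12,13,14}  (accept∈set)
end set {5,6,7,8,12,13,14} — state 7 in

Answer: ACCEPT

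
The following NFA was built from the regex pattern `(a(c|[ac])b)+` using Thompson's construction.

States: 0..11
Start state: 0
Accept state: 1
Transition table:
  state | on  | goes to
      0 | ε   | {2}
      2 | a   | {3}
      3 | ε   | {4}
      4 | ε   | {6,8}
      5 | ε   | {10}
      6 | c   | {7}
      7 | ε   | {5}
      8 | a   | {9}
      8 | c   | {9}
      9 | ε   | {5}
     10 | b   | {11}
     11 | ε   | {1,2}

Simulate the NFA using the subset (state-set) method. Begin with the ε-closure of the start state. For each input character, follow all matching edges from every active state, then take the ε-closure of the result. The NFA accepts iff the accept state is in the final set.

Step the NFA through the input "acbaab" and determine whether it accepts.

S₀ = ε-closure({0}) = {0,2}
'a' @ 1: {3,4,6,8}
'c' @ 2: {5,7,9,10}
'b' @ 3: {1,2,11}  [accepting]
'a' @ 4: {3,4,6,8}
'a' @ 5: {5,9,10}
'b' @ 6: {1,2,11}  [accepting]
after full input: {1,2,11}  (accept=1 in)

Answer: ACCEPT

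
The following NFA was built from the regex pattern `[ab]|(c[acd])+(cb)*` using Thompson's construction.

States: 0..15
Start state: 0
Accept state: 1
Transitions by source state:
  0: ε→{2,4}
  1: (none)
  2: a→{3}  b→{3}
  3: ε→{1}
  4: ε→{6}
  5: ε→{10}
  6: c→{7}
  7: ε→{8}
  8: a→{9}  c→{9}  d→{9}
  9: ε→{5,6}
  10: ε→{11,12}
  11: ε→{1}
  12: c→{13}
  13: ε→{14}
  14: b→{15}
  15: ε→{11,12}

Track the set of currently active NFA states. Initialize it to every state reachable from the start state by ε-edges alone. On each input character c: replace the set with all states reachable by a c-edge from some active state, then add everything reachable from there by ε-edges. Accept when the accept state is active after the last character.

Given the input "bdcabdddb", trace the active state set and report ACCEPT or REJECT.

S₀ = ε-closure({0}) = {0,2,4,6}
'b' @ 1: {1,3}  ✓accept
'd' @ 2: {}  — dead — no transitions
rest 'cabdddb' ignored (set empty)
final: {}; accept 1 not in set

Answer: REJECT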